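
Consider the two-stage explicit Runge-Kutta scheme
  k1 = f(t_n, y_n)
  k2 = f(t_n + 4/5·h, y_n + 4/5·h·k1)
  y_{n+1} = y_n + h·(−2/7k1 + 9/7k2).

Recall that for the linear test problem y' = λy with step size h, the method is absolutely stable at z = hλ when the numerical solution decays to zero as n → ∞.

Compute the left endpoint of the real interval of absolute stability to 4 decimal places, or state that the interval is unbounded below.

With y'=λy (z=hλ):
  k1=λy_n ⇒ h·k1=z·y_n;  k2=λ(1+4/5z)y_n ⇒ h·k2=z(1+4/5z)y_n
  y_{n+1}/y_n = 1 − 2/7z + 9/7z(1+4/5z) = 1 + z + 36/35z²
  so R(z) = 1 + z + 36/35z².

Solve |R(x)|<1 on ℝ⁻.
x=-1.39: |R|=1.5973
R=1: x+36/35x²=0 ⇒ x=−35/36=-0.9722; min R=1−1/(4·36/35)=0.7569>−1
Confirm numerically:
  x=-0.951: |R|=0.97924 <1
  x=-0.819: |R|=0.87093 <1
  x=-0.706: |R|=0.80668 <1
  x=-0.648: |R|=0.78390 <1
  x=-1.531: |R|=1.87993 >1
  x=-1.481: |R|=1.77503 >1
Stable set (-0.9722, 0).

left endpoint -0.9722.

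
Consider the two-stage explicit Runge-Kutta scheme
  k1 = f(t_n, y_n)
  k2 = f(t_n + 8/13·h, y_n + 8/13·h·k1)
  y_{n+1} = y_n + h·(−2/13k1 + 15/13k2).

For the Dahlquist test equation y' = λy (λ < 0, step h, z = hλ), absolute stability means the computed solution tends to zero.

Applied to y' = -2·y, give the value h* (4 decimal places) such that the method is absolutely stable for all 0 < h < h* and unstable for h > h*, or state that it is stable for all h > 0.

On y'=λy, z=hλ:
  k1=λy_n ⇒ h·k1=z·y_n;  k2=λ(1+8/13z)y_n ⇒ h·k2=z(1+8/13z)y_n
  y_{n+1}/y_n = 1 − 2/13z + 15/13z(1+8/13z) = 1 + z + 120/169z²
  ⇒ R(z) = 1 + z + 120/169z².

Need |R(x)|<1, x<0.
x=-1.71: |R|=1.3663
R=1: x+120/169x²=0 ⇒ x=−169/120=-1.4083; min R=1−1/(4·120/169)=0.6479>−1
Confirm numerically:
  x=-1.310: |R|=0.90853 <1
  x=-1.236: |R|=0.84875 <1
  x=-1.214: |R|=0.83248 <1
  x=-2.005: |R|=1.84946 >1
  x=-1.815: |R|=1.52409 >1
So |R|<1 on (-1.4083, 0).

(-1.4083,0); λ=-2 ⇒ h* = (169/120)/2 = 0.7042.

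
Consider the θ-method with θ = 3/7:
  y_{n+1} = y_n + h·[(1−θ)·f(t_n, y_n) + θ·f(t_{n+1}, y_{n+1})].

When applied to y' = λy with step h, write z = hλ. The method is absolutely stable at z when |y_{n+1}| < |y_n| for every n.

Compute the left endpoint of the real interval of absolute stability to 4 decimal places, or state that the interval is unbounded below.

z* = -14.0000.

With y'=λy (z=hλ):
  y_{n+1} = y_n + z·[4/7·y_n + 3/7·y_{n+1}] ⇒ (1 − 3/7z)y_{n+1} = (1 + 4/7z)y_n
  Hence R(z) = (1 + 4/7z)/(1 − 3/7z).

Boundary: |R(x)|=1, x<0.
x=-0.46: |R|=0.6158
R=−1: 1+4/7x = −1+3/7x ⇒ -1/7x=2 ⇒ x=2/(-1/7)=-14.0000
Confirm numerically:
  x=-12.769: |R|=0.97283 <1
  x=-9.780: |R|=0.88387 <1
  x=-7.015: |R|=0.75094 <1
  x=-6.769: |R|=0.73520 <1
  x=-14.568: |R|=1.01120 >1
  x=-14.355: |R|=1.00709 >1
So |R|<1 on (-14.0000, 0).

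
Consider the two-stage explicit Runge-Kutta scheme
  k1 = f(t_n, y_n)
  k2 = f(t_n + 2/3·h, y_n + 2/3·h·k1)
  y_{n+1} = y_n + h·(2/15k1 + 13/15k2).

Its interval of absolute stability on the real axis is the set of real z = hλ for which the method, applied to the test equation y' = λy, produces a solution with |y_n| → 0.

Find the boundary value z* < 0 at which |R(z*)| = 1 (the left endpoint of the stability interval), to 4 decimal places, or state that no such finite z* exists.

Test eqn y'=λy, z=hλ:
  k1=λy_n ⇒ h·k1=z·y_n;  k2=λ(1+2/3z)y_n ⇒ h·k2=z(1+2/3z)y_n
  y_{n+1}/y_n = 1 + 2/15z + 13/15z(1+2/3z) = 1 + z + 26/45z²
  Hence R(z) = 1 + z + 26/45z².

Boundary: |R(x)|=1, x<0.
x=-1.19: |R|=0.6282
R=1: x+26/45x²=0 ⇒ x=−45/26=-1.7308; min R=1−1/(4·26/45)=0.5673>−1
Confirm numerically:
  x=-1.630: |R|=0.90510 <1
  x=-1.560: |R|=0.84608 <1
  x=-0.823: |R|=0.56835 <1
  x=-2.306: |R|=1.76641 >1
  x=-2.076: |R|=1.41409 >1
Stable set (-1.7308, 0).

left endpoint -1.7308.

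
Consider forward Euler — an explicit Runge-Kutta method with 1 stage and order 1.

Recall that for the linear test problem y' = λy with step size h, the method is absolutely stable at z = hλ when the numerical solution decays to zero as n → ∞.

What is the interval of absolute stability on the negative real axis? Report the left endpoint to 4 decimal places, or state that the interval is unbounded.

(-2.0000, 0).

Set f=λy, z=hλ:
  order 1, 1-stage ⇒ R(z)=1+z
  (e.g. R(-0.67)=0.33000, |R|=0.33000)

Need |R(x)|<1, x<0.
x=-0.67: |R|=0.3300
|R(-1.87)|=0.8700 |R(-1.78)|=0.7800 |R(-1.15)|=0.1500
Bisect:
  x_lo=-2.7040 |R|=1.7040  x_hi=-0.2939 |R|=0.7061
  mid=-1.49895 |R|=0.49895 →hi
  mid=-2.10146 |R|=1.10146 →lo
  mid=-1.80021 |R|=0.80021 →hi
  mid=-1.95084 |R|=0.95084 →hi
  mid=-2.02615 |R|=1.02615 →lo
  mid=-1.98849 |R|=0.98849 →hi
  mid=-2.00732 |R|=1.00732 →lo
  mid=-1.99791 |R|=0.99791 →hi
  ...
  [-2.00011,-1.99997] ⇒ x*=-2.0000
Stable set (-2.0000, 0).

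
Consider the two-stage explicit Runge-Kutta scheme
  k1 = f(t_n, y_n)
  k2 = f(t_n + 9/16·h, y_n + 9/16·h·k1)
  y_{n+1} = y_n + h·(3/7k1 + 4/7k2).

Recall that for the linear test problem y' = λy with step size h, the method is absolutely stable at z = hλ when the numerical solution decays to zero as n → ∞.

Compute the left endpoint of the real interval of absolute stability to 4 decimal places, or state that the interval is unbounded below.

On y'=λy, z=hλ:
  k1=λy_n ⇒ h·k1=z·y_n;  k2=λ(1+9/16z)y_n ⇒ h·k2=z(1+9/16z)y_n
  y_{n+1}/y_n = 1 + 3/7z + 4/7z(1+9/16z) = 1 + z + 9/28z²
  ⇒ R(z) = 1 + z + 9/28z².

Need |R(x)|<1, x<0.
x=-1.04: |R|=0.3077
R=1: x+9/28x²=0 ⇒ x=−28/9=-3.1111; min R=1−1/(4·9/28)=0.2222>−1
Confirm numerically:
  x=-2.803: |R|=0.72240 <1
  x=-2.693: |R|=0.63808 <1
  x=-1.539: |R|=0.22231 <1
  x=-3.355: |R|=1.26301 >1
  x=-3.273: |R|=1.17031 >1
  x=-3.151: |R|=1.04040 >1
So |R|<1 on (-3.1111, 0).

left endpoint -3.1111.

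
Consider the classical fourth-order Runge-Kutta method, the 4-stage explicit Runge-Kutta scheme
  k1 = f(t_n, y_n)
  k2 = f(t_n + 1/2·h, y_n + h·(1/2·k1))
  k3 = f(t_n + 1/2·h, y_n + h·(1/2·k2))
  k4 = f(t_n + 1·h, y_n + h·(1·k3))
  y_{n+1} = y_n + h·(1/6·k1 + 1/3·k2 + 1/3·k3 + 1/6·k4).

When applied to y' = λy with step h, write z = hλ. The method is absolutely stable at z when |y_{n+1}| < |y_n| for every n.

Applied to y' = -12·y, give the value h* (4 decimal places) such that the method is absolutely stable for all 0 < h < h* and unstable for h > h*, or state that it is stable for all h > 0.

(-2.7853,0); λ=-12 ⇒ h* = 0.2321.

On y'=λy, z=hλ:
  order 4, 4-stage ⇒ R(z)=1+z+z^2/2+z^3/6+z^4/24
  (e.g. R(-1.54)=0.27144, |R|=0.27144)

Boundary: |R(x)|=1, x<0.
x=-1.54: |R|=0.2714
|R(-2.55)|=0.6995 |R(-2.52)|=0.6683 |R(-1.54)|=0.2714
Bisect:
  x_lo=-3.2388 |R|=1.9287  x_hi=-0.1282 |R|=0.8797
  mid=-1.68352 |R|=0.27305 →hi
  mid=-2.46119 |R|=0.61164 →hi
  mid=-2.85002 |R|=1.10205 →lo
  mid=-2.65560 |R|=0.82143 →hi
  mid=-2.75281 |R|=0.95212 →hi
  mid=-2.80141 |R|=1.02458 →lo
  mid=-2.77711 |R|=0.98773 →hi
  mid=-2.78926 |R|=1.00600 →lo
  mid=-2.78319 |R|=0.99683 →hi
  mid=-2.78622 |R|=1.00140 →lo
  ...
  [-2.78546,-2.78527] ⇒ x*=-2.7853
Interval (-2.7853, 0).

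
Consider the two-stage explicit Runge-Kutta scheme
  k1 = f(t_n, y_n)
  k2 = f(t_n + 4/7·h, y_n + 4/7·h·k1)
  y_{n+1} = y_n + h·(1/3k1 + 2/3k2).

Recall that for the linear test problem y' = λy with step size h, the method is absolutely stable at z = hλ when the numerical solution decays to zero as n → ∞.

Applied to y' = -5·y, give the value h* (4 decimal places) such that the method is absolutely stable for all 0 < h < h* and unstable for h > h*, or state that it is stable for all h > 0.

(-2.6250,0); λ=-5 ⇒ h* = (21/8)/5 = 0.5250.

Test eqn y'=λy, z=hλ:
  k1=λy_n ⇒ h·k1=z·y_n;  k2=λ(1+4/7z)y_n ⇒ h·k2=z(1+4/7z)y_n
  y_{n+1}/y_n = 1 + 1/3z + 2/3z(1+4/7z) = 1 + z + 8/21z²
  so R(z) = 1 + z + 8/21z².

Find x<0 with |R(x)|<1.
x=-0.34: |R|=0.7040
R=1: x+8/21x²=0 ⇒ x=−21/8=-2.6250; min R=1−1/(4·8/21)=0.3438>−1
Confirm numerically:
  x=-2.303: |R|=0.71750 <1
  x=-2.039: |R|=0.54482 <1
  x=-1.434: |R|=0.34937 <1
  x=-1.431: |R|=0.34910 <1
  x=-3.132: |R|=1.60492 >1
  x=-2.831: |R|=1.22217 >1
Interval (-2.6250, 0).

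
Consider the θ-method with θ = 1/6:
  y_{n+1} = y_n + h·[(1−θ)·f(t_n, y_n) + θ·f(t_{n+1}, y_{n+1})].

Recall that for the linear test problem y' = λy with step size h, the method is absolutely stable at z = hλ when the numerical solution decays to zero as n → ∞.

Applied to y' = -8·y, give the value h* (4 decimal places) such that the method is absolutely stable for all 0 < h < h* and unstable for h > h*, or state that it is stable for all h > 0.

With y'=λy (z=hλ):
  y_{n+1} = y_n + z·[5/6·y_n + 1/6·y_{n+1}] ⇒ (1 − 1/6z)y_{n+1} = (1 + 5/6z)y_n
  R(z) = (1 + 5/6z)/(1 − 1/6z).

Need |R(x)|<1, x<0.
x=-1.28: |R|=0.0549
R=−1: 1+5/6x = −1+1/6x ⇒ -2/3x=2 ⇒ x=2/(-2/3)=-3.0000
Confirm numerically:
  x=-2.779: |R|=0.89931 <1
  x=-1.717: |R|=0.33497 <1
  x=-1.573: |R|=0.24627 <1
  x=-3.439: |R|=1.18604 >1
  x=-3.353: |R|=1.15097 >1
  x=-3.182: |R|=1.07929 >1
So |R|<1 on (-3.0000, 0).

(-3.0000,0); λ=-8 ⇒ h* = (3)/8 = 0.3750.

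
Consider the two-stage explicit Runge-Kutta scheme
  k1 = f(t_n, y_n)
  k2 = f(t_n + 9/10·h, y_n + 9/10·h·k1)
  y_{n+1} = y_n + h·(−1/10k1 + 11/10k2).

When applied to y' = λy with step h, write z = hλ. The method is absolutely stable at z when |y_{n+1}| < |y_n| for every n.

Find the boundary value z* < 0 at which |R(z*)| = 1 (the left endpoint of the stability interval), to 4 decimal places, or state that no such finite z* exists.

Test eqn y'=λy, z=hλ:
  k1=λy_n ⇒ h·k1=z·y_n;  k2=λ(1+9/10z)y_n ⇒ h·k2=z(1+9/10z)y_n
  y_{n+1}/y_n = 1 − 1/10z + 11/10z(1+9/10z) = 1 + z + 99/100z²
  so R(z) = 1 + z + 99/100z².

Need |R(x)|<1, x<0.
x=-1.42: |R|=1.5762
R=1: x+99/100x²=0 ⇒ x=−100/99=-1.0101; min R=1−1/(4·99/100)=0.7475>−1
Confirm numerically:
  x=-0.706: |R|=0.78745 <1
  x=-0.504: |R|=0.74748 <1
  x=-0.472: |R|=0.74856 <1
  x=-0.470: |R|=0.74869 <1
  x=-1.486: |R|=1.70011 >1
  x=-1.440: |R|=1.61286 >1
So |R|<1 on (-1.0101, 0).

left endpoint -1.0101.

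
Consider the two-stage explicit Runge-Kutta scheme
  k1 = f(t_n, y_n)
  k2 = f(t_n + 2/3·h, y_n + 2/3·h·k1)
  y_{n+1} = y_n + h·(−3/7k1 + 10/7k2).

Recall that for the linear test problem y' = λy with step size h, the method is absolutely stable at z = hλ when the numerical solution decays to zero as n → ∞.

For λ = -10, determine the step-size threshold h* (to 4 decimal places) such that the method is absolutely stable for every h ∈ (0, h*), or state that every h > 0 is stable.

(-1.0500,0); λ=-10 ⇒ h* = (21/20)/10 = 0.1050.

Set f=λy, z=hλ:
  k1=λy_n ⇒ h·k1=z·y_n;  k2=λ(1+2/3z)y_n ⇒ h·k2=z(1+2/3z)y_n
  y_{n+1}/y_n = 1 − 3/7z + 10/7z(1+2/3z) = 1 + z + 20/21z²
  so R(z) = 1 + z + 20/21z².

Boundary: |R(x)|=1, x<0.
x=-0.37: |R|=0.7604
R=1: x+20/21x²=0 ⇒ x=−21/20=-1.0500; min R=1−1/(4·20/21)=0.7375>−1
Confirm numerically:
  x=-1.017: |R|=0.96804 <1
  x=-0.526: |R|=0.73750 <1
  x=-0.492: |R|=0.73854 <1
  x=-0.479: |R|=0.73952 <1
  x=-1.427: |R|=1.51236 >1
  x=-1.403: |R|=1.47168 >1
  x=-1.328: |R|=1.35160 >1
So |R|<1 on (-1.0500, 0).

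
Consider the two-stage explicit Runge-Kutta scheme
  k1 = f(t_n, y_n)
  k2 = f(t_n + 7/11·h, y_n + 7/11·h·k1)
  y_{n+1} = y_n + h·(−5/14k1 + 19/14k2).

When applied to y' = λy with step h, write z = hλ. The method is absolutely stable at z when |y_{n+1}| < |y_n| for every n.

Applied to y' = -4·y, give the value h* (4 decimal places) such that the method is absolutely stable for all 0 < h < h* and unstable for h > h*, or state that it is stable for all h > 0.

(-1.1579,0); λ=-4 ⇒ h* = (22/19)/4 = 0.2895.

Test eqn y'=λy, z=hλ:
  k1=λy_n ⇒ h·k1=z·y_n;  k2=λ(1+7/11z)y_n ⇒ h·k2=z(1+7/11z)y_n
  y_{n+1}/y_n = 1 − 5/14z + 19/14z(1+7/11z) = 1 + z + 19/22z²
  R(z) = 1 + z + 19/22z².

Need |R(x)|<1, x<0.
x=-0.31: |R|=0.7730
R=1: x+19/22x²=0 ⇒ x=−22/19=-1.1579; min R=1−1/(4·19/22)=0.7105>−1
Confirm numerically:
  x=-1.045: |R|=0.89811 <1
  x=-0.845: |R|=0.77166 <1
  x=-0.820: |R|=0.76071 <1
  x=-0.477: |R|=0.71950 <1
  x=-1.470: |R|=1.39623 >1
  x=-1.259: |R|=1.10993 >1
Interval (-1.1579, 0).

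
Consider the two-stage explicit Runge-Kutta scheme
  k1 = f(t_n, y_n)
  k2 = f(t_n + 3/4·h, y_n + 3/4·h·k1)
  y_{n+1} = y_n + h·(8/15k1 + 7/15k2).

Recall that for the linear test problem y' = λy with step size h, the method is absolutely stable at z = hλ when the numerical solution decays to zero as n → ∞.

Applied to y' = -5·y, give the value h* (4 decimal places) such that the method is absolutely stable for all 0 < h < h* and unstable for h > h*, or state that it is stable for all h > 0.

(-2.8571,0); λ=-5 ⇒ h* = (20/7)/5 = 0.5714.

Set f=λy, z=hλ:
  k1=λy_n ⇒ h·k1=z·y_n;  k2=λ(1+3/4z)y_n ⇒ h·k2=z(1+3/4z)y_n
  y_{n+1}/y_n = 1 + 8/15z + 7/15z(1+3/4z) = 1 + z + 7/20z²
  ⇒ R(z) = 1 + z + 7/20z².

Solve |R(x)|<1 on ℝ⁻.
x=-0.36: |R|=0.6854
R=1: x+7/20x²=0 ⇒ x=−20/7=-2.8571; min R=1−1/(4·7/20)=0.2857>−1
Confirm numerically:
  x=-2.796: |R|=0.94017 <1
  x=-2.539: |R|=0.71728 <1
  x=-1.914: |R|=0.36819 <1
  x=-1.678: |R|=0.30749 <1
  x=-3.228: |R|=1.41899 >1
  x=-3.114: |R|=1.27995 >1
  x=-3.027: |R|=1.17996 >1
Interval (-2.8571, 0).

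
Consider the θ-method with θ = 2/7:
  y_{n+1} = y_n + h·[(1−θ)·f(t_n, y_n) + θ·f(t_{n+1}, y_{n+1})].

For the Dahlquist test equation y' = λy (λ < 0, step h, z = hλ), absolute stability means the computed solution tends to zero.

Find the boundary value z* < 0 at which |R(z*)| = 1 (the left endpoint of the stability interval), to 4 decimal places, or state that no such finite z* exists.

z* = -4.6667.

On y'=λy, z=hλ:
  y_{n+1} = y_n + z·[5/7·y_n + 2/7·y_{n+1}] ⇒ (1 − 2/7z)y_{n+1} = (1 + 5/7z)y_n
  Hence R(z) = (1 + 5/7z)/(1 − 2/7z).

Boundary: |R(x)|=1, x<0.
x=-0.61: |R|=0.4805
R=−1: 1+5/7x = −1+2/7x ⇒ -3/7x=2 ⇒ x=2/(-3/7)=-4.6667
Confirm numerically:
  x=-4.151: |R|=0.89890 <1
  x=-3.883: |R|=0.84078 <1
  x=-3.550: |R|=0.76241 <1
  x=-2.432: |R|=0.43493 <1
  x=-4.968: |R|=1.05338 >1
  x=-4.931: |R|=1.04703 >1
Stable set (-4.6667, 0).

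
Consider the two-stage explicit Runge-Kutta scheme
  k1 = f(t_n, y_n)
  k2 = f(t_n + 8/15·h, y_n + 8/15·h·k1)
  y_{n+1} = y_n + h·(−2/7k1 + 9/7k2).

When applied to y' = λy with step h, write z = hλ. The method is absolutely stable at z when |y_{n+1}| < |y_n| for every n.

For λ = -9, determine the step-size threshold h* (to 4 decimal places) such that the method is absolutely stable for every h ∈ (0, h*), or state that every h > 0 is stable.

(-1.4583,0); λ=-9 ⇒ h* = (35/24)/9 = 0.1620.

Set f=λy, z=hλ:
  k1=λy_n ⇒ h·k1=z·y_n;  k2=λ(1+8/15z)y_n ⇒ h·k2=z(1+8/15z)y_n
  y_{n+1}/y_n = 1 − 2/7z + 9/7z(1+8/15z) = 1 + z + 24/35z²
  ⇒ R(z) = 1 + z + 24/35z².

Need |R(x)|<1, x<0.
x=-1.45: |R|=0.9917
R=1: x+24/35x²=0 ⇒ x=−35/24=-1.4583; min R=1−1/(4·24/35)=0.6354>−1
Confirm numerically:
  x=-1.217: |R|=0.79860 <1
  x=-1.145: |R|=0.75399 <1
  x=-0.955: |R|=0.67039 <1
  x=-0.752: |R|=0.63577 <1
  x=-1.746: |R|=1.34441 >1
  x=-1.681: |R|=1.25666 >1
Stable set (-1.4583, 0).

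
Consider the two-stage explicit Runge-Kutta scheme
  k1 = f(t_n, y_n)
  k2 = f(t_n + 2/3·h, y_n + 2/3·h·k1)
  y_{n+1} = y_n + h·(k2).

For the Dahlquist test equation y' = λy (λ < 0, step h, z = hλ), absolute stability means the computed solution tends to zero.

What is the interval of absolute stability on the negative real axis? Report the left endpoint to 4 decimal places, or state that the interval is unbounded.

Set f=λy, z=hλ:
  k1=λy_n ⇒ h·k1=z·y_n;  k2=λ(1+2/3z)y_n ⇒ h·k2=z(1+2/3z)y_n
  y_{n+1}/y_n = 1 + z(1+2/3z) = 1 + z + 2/3z²
  Hence R(z) = 1 + z + 2/3z².

Find x<0 with |R(x)|<1.
x=-1.05: |R|=0.6850
R=1: x+2/3x²=0 ⇒ x=−3/2=-1.5000; min R=1−1/(4·2/3)=0.6250>−1
Confirm numerically:
  x=-0.855: |R|=0.63235 <1
  x=-0.822: |R|=0.62846 <1
  x=-0.685: |R|=0.62782 <1
  x=-1.997: |R|=1.66167 >1
  x=-1.830: |R|=1.40260 >1
  x=-1.545: |R|=1.04635 >1
So |R|<1 on (-1.5000, 0).

z∈(-1.5000,0).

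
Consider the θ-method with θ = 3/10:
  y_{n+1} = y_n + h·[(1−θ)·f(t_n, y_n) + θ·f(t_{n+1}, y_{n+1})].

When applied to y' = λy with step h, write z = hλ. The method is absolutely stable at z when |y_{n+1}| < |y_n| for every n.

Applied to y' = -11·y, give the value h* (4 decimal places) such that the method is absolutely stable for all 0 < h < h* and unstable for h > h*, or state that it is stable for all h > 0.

(-5.0000,0); λ=-11 ⇒ h* = (5)/11 = 0.4545.

Test eqn y'=λy, z=hλ:
  y_{n+1} = y_n + z·[7/10·y_n + 3/10·y_{n+1}] ⇒ (1 − 3/10z)y_{n+1} = (1 + 7/10z)y_n
  R(z) = (1 + 7/10z)/(1 − 3/10z).

Find x<0 with |R(x)|<1.
x=-0.88: |R|=0.3038
R=−1: 1+7/10x = −1+3/10x ⇒ -2/5x=2 ⇒ x=2/(-2/5)=-5.0000
Confirm numerically:
  x=-4.327: |R|=0.88286 <1
  x=-3.898: |R|=0.79681 <1
  x=-3.608: |R|=0.73262 <1
  x=-2.792: |R|=0.51937 <1
  x=-5.523: |R|=1.07874 >1
  x=-5.511: |R|=1.07704 >1
Interval (-5.0000, 0).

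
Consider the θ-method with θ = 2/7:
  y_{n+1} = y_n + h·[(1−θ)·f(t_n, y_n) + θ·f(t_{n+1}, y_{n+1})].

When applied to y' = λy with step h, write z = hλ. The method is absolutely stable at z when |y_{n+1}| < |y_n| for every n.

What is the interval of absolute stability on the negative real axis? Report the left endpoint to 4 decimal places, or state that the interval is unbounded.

With y'=λy (z=hλ):
  y_{n+1} = y_n + z·[5/7·y_n + 2/7·y_{n+1}] ⇒ (1 − 2/7z)y_{n+1} = (1 + 5/7z)y_n
  Hence R(z) = (1 + 5/7z)/(1 − 2/7z).

Boundary: |R(x)|=1, x<0.
x=-1.64: |R|=0.1167
R=−1: 1+5/7x = −1+2/7x ⇒ -3/7x=2 ⇒ x=2/(-3/7)=-4.6667
Confirm numerically:
  x=-4.394: |R|=0.94819 <1
  x=-4.293: |R|=0.92808 <1
  x=-4.127: |R|=0.89386 <1
  x=-2.254: |R|=0.37105 <1
  x=-5.217: |R|=1.09470 >1
  x=-4.892: |R|=1.04028 >1
Stable set (-4.6667, 0).

z∈(-4.6667,0).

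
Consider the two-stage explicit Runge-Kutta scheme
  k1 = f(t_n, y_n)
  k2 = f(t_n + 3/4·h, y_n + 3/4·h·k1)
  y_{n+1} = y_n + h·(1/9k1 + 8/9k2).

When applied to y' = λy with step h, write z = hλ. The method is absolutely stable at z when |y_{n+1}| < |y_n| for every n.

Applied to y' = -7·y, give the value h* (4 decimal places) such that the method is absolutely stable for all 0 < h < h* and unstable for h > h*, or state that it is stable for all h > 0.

Test eqn y'=λy, z=hλ:
  k1=λy_n ⇒ h·k1=z·y_n;  k2=λ(1+3/4z)y_n ⇒ h·k2=z(1+3/4z)y_n
  y_{n+1}/y_n = 1 + 1/9z + 8/9z(1+3/4z) = 1 + z + 2/3z²
  ⇒ R(z) = 1 + z + 2/3z².

Solve |R(x)|<1 on ℝ⁻.
x=-0.33: |R|=0.7426
R=1: x+2/3x²=0 ⇒ x=−3/2=-1.5000; min R=1−1/(4·2/3)=0.6250>−1
Confirm numerically:
  x=-1.410: |R|=0.91540 <1
  x=-1.332: |R|=0.85082 <1
  x=-0.927: |R|=0.64589 <1
  x=-0.775: |R|=0.62542 <1
  x=-1.835: |R|=1.40982 >1
  x=-1.676: |R|=1.19665 >1
Interval (-1.5000, 0).

(-1.5000,0); λ=-7 ⇒ h* = (3/2)/7 = 0.2143.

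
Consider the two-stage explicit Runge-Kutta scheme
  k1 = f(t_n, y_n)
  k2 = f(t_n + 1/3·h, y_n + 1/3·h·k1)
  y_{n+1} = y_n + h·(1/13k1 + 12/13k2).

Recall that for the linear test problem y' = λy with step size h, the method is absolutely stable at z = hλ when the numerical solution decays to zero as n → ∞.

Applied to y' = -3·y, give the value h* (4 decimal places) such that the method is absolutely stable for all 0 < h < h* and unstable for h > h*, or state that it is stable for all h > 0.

(-3.2500,0); λ=-3 ⇒ h* = (13/4)/3 = 1.0833.

On y'=λy, z=hλ:
  k1=λy_n ⇒ h·k1=z·y_n;  k2=λ(1+1/3z)y_n ⇒ h·k2=z(1+1/3z)y_n
  y_{n+1}/y_n = 1 + 1/13z + 12/13z(1+1/3z) = 1 + z + 4/13z²
  Hence R(z) = 1 + z + 4/13z².

Need |R(x)|<1, x<0.
x=-1: |R|=0.3077
R=1: x+4/13x²=0 ⇒ x=−13/4=-3.2500; min R=1−1/(4·4/13)=0.1875>−1
Confirm numerically:
  x=-2.365: |R|=0.35599 <1
  x=-1.925: |R|=0.21519 <1
  x=-1.832: |R|=0.20068 <1
  x=-3.824: |R|=1.67538 >1
  x=-3.314: |R|=1.06526 >1
Stable set (-3.2500, 0).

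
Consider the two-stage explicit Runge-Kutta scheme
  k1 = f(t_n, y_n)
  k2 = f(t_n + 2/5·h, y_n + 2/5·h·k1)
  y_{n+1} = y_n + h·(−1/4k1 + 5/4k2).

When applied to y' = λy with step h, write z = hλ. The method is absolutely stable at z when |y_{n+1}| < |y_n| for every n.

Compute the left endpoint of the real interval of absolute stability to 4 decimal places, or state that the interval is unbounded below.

On y'=λy, z=hλ:
  k1=λy_n ⇒ h·k1=z·y_n;  k2=λ(1+2/5z)y_n ⇒ h·k2=z(1+2/5z)y_n
  y_{n+1}/y_n = 1 − 1/4z + 5/4z(1+2/5z) = 1 + z + 1/2z²
  ⇒ R(z) = 1 + z + 1/2z².

Need |R(x)|<1, x<0.
x=-1.72: |R|=0.7592
R=1: x+1/2x²=0 ⇒ x=−2=-2.0000; min R=1−1/(4·1/2)=0.5000>−1
Confirm numerically:
  x=-1.295: |R|=0.54351 <1
  x=-1.082: |R|=0.50336 <1
  x=-0.985: |R|=0.50011 <1
  x=-0.904: |R|=0.50461 <1
  x=-2.463: |R|=1.57018 >1
  x=-2.268: |R|=1.30391 >1
  x=-2.161: |R|=1.17396 >1
Interval (-2.0000, 0).

left endpoint -2.0000.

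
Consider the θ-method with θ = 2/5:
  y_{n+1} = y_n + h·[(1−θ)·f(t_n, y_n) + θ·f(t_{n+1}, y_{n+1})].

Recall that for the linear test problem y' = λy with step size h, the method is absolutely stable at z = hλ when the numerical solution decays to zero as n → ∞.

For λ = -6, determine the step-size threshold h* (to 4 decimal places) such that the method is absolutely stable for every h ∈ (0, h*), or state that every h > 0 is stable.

Test eqn y'=λy, z=hλ:
  y_{n+1} = y_n + z·[3/5·y_n + 2/5·y_{n+1}] ⇒ (1 − 2/5z)y_{n+1} = (1 + 3/5z)y_n
  ⇒ R(z) = (1 + 3/5z)/(1 − 2/5z).

Need |R(x)|<1, x<0.
x=-1.51: |R|=0.0586
R=−1: 1+3/5x = −1+2/5x ⇒ -1/5x=2 ⇒ x=2/(-1/5)=-10.0000
Confirm numerically:
  x=-9.112: |R|=0.96176 <1
  x=-6.874: |R|=0.83326 <1
  x=-5.081: |R|=0.67557 <1
  x=-4.992: |R|=0.66578 <1
  x=-10.097: |R|=1.00385 >1
  x=-10.068: |R|=1.00271 >1
Interval (-10.0000, 0).

(-10.0000,0); λ=-6 ⇒ h* = (10)/6 = 1.6667.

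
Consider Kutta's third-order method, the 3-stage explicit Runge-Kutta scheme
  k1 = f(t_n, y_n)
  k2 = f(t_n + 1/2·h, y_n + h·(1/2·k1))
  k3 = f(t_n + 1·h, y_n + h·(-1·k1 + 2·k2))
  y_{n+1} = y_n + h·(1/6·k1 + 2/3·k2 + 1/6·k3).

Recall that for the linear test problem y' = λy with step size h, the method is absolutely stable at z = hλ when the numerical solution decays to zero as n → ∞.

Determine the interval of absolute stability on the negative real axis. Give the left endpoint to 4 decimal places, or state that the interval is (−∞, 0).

On y'=λy, z=hλ:
  order 3, 3-stage ⇒ R(z)=1+z+z^2/2+z^3/6
  (e.g. R(-0.87)=0.39870, |R|=0.39870)

Solve |R(x)|<1 on ℝ⁻.
x=-0.87: |R|=0.3987
|R(-1.94)|=0.2751 |R(-1.56)|=0.0241 |R(-1.28)|=0.1897
Bisect:
  x_lo=-3.2725 |R|=2.7589  x_hi=-0.3517 |R|=0.7029
  mid=-1.81211 |R|=0.16199 →hi
  mid=-2.54231 |R|=1.04927 →lo
  mid=-2.17721 |R|=0.52717 →hi
  mid=-2.35976 |R|=0.76557 →hi
  mid=-2.45103 |R|=0.90137 →hi
  mid=-2.49667 |R|=0.97376 →hi
  mid=-2.51949 |R|=1.01112 →lo
  mid=-2.50808 |R|=0.99235 →hi
  ...
  [-2.51289,-2.51272] ⇒ x*=-2.5127
Stable set (-2.5127, 0).

z∈(-2.5127,0).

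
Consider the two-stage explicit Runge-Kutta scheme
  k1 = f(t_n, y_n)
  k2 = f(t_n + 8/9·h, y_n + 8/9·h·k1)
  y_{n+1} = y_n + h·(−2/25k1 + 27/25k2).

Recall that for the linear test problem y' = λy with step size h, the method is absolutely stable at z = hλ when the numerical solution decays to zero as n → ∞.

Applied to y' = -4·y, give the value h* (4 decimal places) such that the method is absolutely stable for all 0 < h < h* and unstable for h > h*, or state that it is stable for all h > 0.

(-1.0417,0); λ=-4 ⇒ h* = (25/24)/4 = 0.2604.

On y'=λy, z=hλ:
  k1=λy_n ⇒ h·k1=z·y_n;  k2=λ(1+8/9z)y_n ⇒ h·k2=z(1+8/9z)y_n
  y_{n+1}/y_n = 1 − 2/25z + 27/25z(1+8/9z) = 1 + z + 24/25z²
  so R(z) = 1 + z + 24/25z².

Boundary: |R(x)|=1, x<0.
x=-0.38: |R|=0.7586
R=1: x+24/25x²=0 ⇒ x=−25/24=-1.0417; min R=1−1/(4·24/25)=0.7396>−1
Confirm numerically:
  x=-1.008: |R|=0.96742 <1
  x=-0.696: |R|=0.76904 <1
  x=-0.647: |R|=0.75486 <1
  x=-0.583: |R|=0.74329 <1
  x=-1.128: |R|=1.09349 >1
  x=-1.077: |R|=1.03653 >1
Interval (-1.0417, 0).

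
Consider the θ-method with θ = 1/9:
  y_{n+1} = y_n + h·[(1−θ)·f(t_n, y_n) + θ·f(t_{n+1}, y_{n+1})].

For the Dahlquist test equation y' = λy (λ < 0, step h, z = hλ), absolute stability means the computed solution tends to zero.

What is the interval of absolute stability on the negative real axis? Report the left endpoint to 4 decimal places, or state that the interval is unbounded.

With y'=λy (z=hλ):
  y_{n+1} = y_n + z·[8/9·y_n + 1/9·y_{n+1}] ⇒ (1 − 1/9z)y_{n+1} = (1 + 8/9z)y_n
  ⇒ R(z) = (1 + 8/9z)/(1 − 1/9z).

Solve |R(x)|<1 on ℝ⁻.
x=-1.41: |R|=0.2190
R=−1: 1+8/9x = −1+1/9x ⇒ -7/9x=2 ⇒ x=2/(-7/9)=-2.5714
Confirm numerically:
  x=-2.265: |R|=0.80959 <1
  x=-1.960: |R|=0.60949 <1
  x=-1.842: |R|=0.52905 <1
  x=-3.048: |R|=1.27689 >1
  x=-2.954: |R|=1.22403 >1
Stable set (-2.5714, 0).

(-2.5714, 0).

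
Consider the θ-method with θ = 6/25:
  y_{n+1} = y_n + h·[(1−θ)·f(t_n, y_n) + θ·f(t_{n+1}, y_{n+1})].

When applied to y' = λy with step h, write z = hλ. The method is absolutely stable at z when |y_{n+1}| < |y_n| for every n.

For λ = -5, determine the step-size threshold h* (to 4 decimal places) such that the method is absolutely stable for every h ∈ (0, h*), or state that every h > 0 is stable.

(-3.8462,0); λ=-5 ⇒ h* = (50/13)/5 = 0.7692.

On y'=λy, z=hλ:
  y_{n+1} = y_n + z·[19/25·y_n + 6/25·y_{n+1}] ⇒ (1 − 6/25z)y_{n+1} = (1 + 19/25z)y_n
  so R(z) = (1 + 19/25z)/(1 − 6/25z).

Boundary: |R(x)|=1, x<0.
x=-0.41: |R|=0.6267
R=−1: 1+19/25x = −1+6/25x ⇒ -13/25x=2 ⇒ x=2/(-13/25)=-3.8462
Confirm numerically:
  x=-2.708: |R|=0.64129 <1
  x=-2.695: |R|=0.63651 <1
  x=-1.965: |R|=0.33528 <1
  x=-4.393: |R|=1.13842 >1
  x=-4.169: |R|=1.08392 >1
So |R|<1 on (-3.8462, 0).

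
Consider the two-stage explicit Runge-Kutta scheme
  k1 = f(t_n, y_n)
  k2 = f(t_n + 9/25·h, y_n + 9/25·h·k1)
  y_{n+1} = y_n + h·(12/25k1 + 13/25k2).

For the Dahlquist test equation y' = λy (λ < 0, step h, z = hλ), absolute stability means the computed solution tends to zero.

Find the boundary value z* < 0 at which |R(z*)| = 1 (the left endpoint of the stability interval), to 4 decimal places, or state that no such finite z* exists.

left endpoint -5.3419.

Set f=λy, z=hλ:
  k1=λy_n ⇒ h·k1=z·y_n;  k2=λ(1+9/25z)y_n ⇒ h·k2=z(1+9/25z)y_n
  y_{n+1}/y_n = 1 + 12/25z + 13/25z(1+9/25z) = 1 + z + 117/625z²
  so R(z) = 1 + z + 117/625z².

Find x<0 with |R(x)|<1.
x=-1.42: |R|=0.0425
R=1: x+117/625x²=0 ⇒ x=−625/117=-5.3419; min R=1−1/(4·117/625)=-0.3355>−1
Confirm numerically:
  x=-3.110: |R|=0.29938 <1
  x=-3.055: |R|=0.30786 <1
  x=-2.631: |R|=0.33517 <1
  x=-2.336: |R|=0.31447 <1
  x=-5.926: |R|=1.64799 >1
  x=-5.478: |R|=1.13959 >1
  x=-5.411: |R|=1.07001 >1
Interval (-5.3419, 0).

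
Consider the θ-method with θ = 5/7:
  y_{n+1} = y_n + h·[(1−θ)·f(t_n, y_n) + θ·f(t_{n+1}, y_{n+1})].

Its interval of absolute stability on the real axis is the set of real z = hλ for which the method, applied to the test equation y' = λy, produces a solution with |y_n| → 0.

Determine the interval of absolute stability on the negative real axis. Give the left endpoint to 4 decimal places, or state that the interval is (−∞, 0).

unbounded; (−∞, 0).

On y'=λy, z=hλ:
  y_{n+1} = y_n + z·[2/7·y_n + 5/7·y_{n+1}] ⇒ (1 − 5/7z)y_{n+1} = (1 + 2/7z)y_n
  Hence R(z) = (1 + 2/7z)/(1 − 5/7z).

Find x<0 with |R(x)|<1.
x=-0.56: |R|=0.6000
x=-2: |R|=0.1765
x=-10: |R|=0.2281
x=-100: |R|=0.3807
θ=5/7≥1/2 ⇒ |1+2/7x|<|1−5/7x| ∀x<0 ⇒ interval (−∞,0).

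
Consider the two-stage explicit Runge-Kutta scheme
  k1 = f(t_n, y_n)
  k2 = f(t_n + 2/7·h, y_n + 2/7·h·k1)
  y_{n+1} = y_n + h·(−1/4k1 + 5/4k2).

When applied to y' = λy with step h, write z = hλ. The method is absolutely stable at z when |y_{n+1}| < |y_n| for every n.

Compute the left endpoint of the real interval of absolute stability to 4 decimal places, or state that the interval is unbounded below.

With y'=λy (z=hλ):
  k1=λy_n ⇒ h·k1=z·y_n;  k2=λ(1+2/7z)y_n ⇒ h·k2=z(1+2/7z)y_n
  y_{n+1}/y_n = 1 − 1/4z + 5/4z(1+2/7z) = 1 + z + 5/14z²
  R(z) = 1 + z + 5/14z².

Solve |R(x)|<1 on ℝ⁻.
x=-1.46: |R|=0.3013
R=1: x+5/14x²=0 ⇒ x=−14/5=-2.8000; min R=1−1/(4·5/14)=0.3000>−1
Confirm numerically:
  x=-2.629: |R|=0.83944 <1
  x=-2.545: |R|=0.76822 <1
  x=-2.496: |R|=0.72901 <1
  x=-1.550: |R|=0.30804 <1
  x=-3.389: |R|=1.71290 >1
  x=-3.287: |R|=1.57170 >1
  x=-3.246: |R|=1.51704 >1
Stable set (-2.8000, 0).

left endpoint -2.8000.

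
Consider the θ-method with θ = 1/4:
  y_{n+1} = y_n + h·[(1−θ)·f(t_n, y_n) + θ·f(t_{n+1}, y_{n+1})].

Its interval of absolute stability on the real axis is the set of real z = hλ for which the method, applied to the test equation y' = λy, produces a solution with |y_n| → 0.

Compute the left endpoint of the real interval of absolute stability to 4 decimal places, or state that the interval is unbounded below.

On y'=λy, z=hλ:
  y_{n+1} = y_n + z·[3/4·y_n + 1/4·y_{n+1}] ⇒ (1 − 1/4z)y_{n+1} = (1 + 3/4z)y_n
  ⇒ R(z) = (1 + 3/4z)/(1 − 1/4z).

Find x<0 with |R(x)|<1.
x=-0.43: |R|=0.6117
R=−1: 1+3/4x = −1+1/4x ⇒ -1/2x=2 ⇒ x=2/(-1/2)=-4.0000
Confirm numerically:
  x=-3.369: |R|=0.82874 <1
  x=-3.071: |R|=0.73724 <1
  x=-2.820: |R|=0.65396 <1
  x=-4.595: |R|=1.13845 >1
  x=-4.418: |R|=1.09931 >1
  x=-4.176: |R|=1.04305 >1
So |R|<1 on (-4.0000, 0).

z* = -4.0000.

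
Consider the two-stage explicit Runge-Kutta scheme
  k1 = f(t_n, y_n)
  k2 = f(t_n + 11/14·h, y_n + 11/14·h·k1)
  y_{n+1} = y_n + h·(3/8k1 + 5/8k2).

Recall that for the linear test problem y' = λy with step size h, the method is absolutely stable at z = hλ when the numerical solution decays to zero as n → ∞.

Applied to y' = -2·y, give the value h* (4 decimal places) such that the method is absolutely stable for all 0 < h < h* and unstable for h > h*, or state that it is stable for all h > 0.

Test eqn y'=λy, z=hλ:
  k1=λy_n ⇒ h·k1=z·y_n;  k2=λ(1+11/14z)y_n ⇒ h·k2=z(1+11/14z)y_n
  y_{n+1}/y_n = 1 + 3/8z + 5/8z(1+11/14z) = 1 + z + 55/112z²
  so R(z) = 1 + z + 55/112z².

Find x<0 with |R(x)|<1.
x=-1.02: |R|=0.4909
R=1: x+55/112x²=0 ⇒ x=−112/55=-2.0364; min R=1−1/(4·55/112)=0.4909>−1
Confirm numerically:
  x=-2.006: |R|=0.97009 <1
  x=-1.909: |R|=0.88060 <1
  x=-1.808: |R|=0.79725 <1
  x=-0.978: |R|=0.49170 <1
  x=-2.435: |R|=1.47667 >1
  x=-2.233: |R|=1.21562 >1
Interval (-2.0364, 0).

(-2.0364,0); λ=-2 ⇒ h* = (112/55)/2 = 1.0182.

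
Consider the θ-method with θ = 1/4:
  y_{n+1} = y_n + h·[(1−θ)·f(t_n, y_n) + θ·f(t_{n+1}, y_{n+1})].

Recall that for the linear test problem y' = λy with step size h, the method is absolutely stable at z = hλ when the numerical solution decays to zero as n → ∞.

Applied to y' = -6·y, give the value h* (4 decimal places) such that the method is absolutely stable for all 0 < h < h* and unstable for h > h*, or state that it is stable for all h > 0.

(-4.0000,0); λ=-6 ⇒ h* = (4)/6 = 0.6667.

Test eqn y'=λy, z=hλ:
  y_{n+1} = y_n + z·[3/4·y_n + 1/4·y_{n+1}] ⇒ (1 − 1/4z)y_{n+1} = (1 + 3/4z)y_n
  Hence R(z) = (1 + 3/4z)/(1 − 1/4z).

Boundary: |R(x)|=1, x<0.
x=-1.48: |R|=0.0803
R=−1: 1+3/4x = −1+1/4x ⇒ -1/2x=2 ⇒ x=2/(-1/2)=-4.0000
Confirm numerically:
  x=-2.858: |R|=0.66696 <1
  x=-2.305: |R|=0.46233 <1
  x=-1.707: |R|=0.19643 <1
  x=-4.572: |R|=1.13346 >1
  x=-4.258: |R|=1.06248 >1
  x=-4.187: |R|=1.04568 >1
Interval (-4.0000, 0).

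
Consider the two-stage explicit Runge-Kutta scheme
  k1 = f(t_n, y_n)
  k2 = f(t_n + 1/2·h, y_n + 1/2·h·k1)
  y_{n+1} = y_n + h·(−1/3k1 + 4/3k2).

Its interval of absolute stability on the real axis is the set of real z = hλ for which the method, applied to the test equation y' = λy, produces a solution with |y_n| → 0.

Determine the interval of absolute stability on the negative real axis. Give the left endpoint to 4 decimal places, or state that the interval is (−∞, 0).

Test eqn y'=λy, z=hλ:
  k1=λy_n ⇒ h·k1=z·y_n;  k2=λ(1+1/2z)y_n ⇒ h·k2=z(1+1/2z)y_n
  y_{n+1}/y_n = 1 − 1/3z + 4/3z(1+1/2z) = 1 + z + 2/3z²
  Hence R(z) = 1 + z + 2/3z².

Need |R(x)|<1, x<0.
x=-1.28: |R|=0.8123
R=1: x+2/3x²=0 ⇒ x=−3/2=-1.5000; min R=1−1/(4·2/3)=0.6250>−1
Confirm numerically:
  x=-0.836: |R|=0.62993 <1
  x=-0.819: |R|=0.62817 <1
  x=-0.815: |R|=0.62782 <1
  x=-1.930: |R|=1.55327 >1
  x=-1.827: |R|=1.39829 >1
  x=-1.765: |R|=1.31182 >1
Stable set (-1.5000, 0).

(-1.5000, 0).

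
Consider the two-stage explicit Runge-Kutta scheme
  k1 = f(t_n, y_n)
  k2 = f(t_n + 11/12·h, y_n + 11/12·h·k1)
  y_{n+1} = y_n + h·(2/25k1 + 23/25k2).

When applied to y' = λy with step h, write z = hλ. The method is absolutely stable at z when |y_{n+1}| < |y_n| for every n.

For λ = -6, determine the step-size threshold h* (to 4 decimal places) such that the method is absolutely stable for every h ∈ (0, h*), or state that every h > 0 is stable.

(-1.1858,0); λ=-6 ⇒ h* = (300/253)/6 = 0.1976.

On y'=λy, z=hλ:
  k1=λy_n ⇒ h·k1=z·y_n;  k2=λ(1+11/12z)y_n ⇒ h·k2=z(1+11/12z)y_n
  y_{n+1}/y_n = 1 + 2/25z + 23/25z(1+11/12z) = 1 + z + 253/300z²
  ⇒ R(z) = 1 + z + 253/300z².

Boundary: |R(x)|=1, x<0.
x=-1.59: |R|=1.5420
R=1: x+253/300x²=0 ⇒ x=−300/253=-1.1858; min R=1−1/(4·253/300)=0.7036>−1
Confirm numerically:
  x=-1.055: |R|=0.88365 <1
  x=-0.979: |R|=0.82929 <1
  x=-0.911: |R|=0.78890 <1
  x=-0.683: |R|=0.71041 <1
  x=-1.753: |R|=1.83857 >1
  x=-1.642: |R|=1.63176 >1
Interval (-1.1858, 0).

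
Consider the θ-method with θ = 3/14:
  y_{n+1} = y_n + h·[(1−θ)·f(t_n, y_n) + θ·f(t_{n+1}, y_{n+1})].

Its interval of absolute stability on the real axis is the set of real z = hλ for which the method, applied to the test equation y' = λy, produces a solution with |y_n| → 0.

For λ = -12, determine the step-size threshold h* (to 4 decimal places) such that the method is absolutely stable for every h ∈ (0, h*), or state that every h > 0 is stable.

Test eqn y'=λy, z=hλ:
  y_{n+1} = y_n + z·[11/14·y_n + 3/14·y_{n+1}] ⇒ (1 − 3/14z)y_{n+1} = (1 + 11/14z)y_n
  ⇒ R(z) = (1 + 11/14z)/(1 − 3/14z).

Solve |R(x)|<1 on ℝ⁻.
x=-1.52: |R|=0.1466
R=−1: 1+11/14x = −1+3/14x ⇒ -4/7x=2 ⇒ x=2/(-4/7)=-3.5000
Confirm numerically:
  x=-3.392: |R|=0.96426 <1
  x=-3.277: |R|=0.92514 <1
  x=-2.741: |R|=0.72677 <1
  x=-1.852: |R|=0.32583 <1
  x=-4.098: |R|=1.18194 >1
  x=-3.998: |R|=1.15327 >1
  x=-3.797: |R|=1.09358 >1
So |R|<1 on (-3.5000, 0).

(-3.5000,0); λ=-12 ⇒ h* = (7/2)/12 = 0.2917.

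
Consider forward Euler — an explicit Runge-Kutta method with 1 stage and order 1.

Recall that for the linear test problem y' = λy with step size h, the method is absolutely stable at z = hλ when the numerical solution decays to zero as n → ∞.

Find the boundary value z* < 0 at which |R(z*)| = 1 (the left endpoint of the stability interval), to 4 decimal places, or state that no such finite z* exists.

left endpoint -2.0000.

Test eqn y'=λy, z=hλ:
  order 1, 1-stage ⇒ R(z)=1+z
  (e.g. R(-0.63)=0.37000, |R|=0.37000)

Boundary: |R(x)|=1, x<0.
x=-0.63: |R|=0.3700
|R(-2.31)|=1.3100 |R(-2.2)|=1.2000 |R(-1.35)|=0.3500
Bisect:
  x_lo=-2.6892 |R|=1.6892  x_hi=-0.1308 |R|=0.8692
  mid=-1.40998 |R|=0.40998 →hi
  mid=-2.04958 |R|=1.04958 →lo
  mid=-1.72978 |R|=0.72978 →hi
  mid=-1.88968 |R|=0.88968 →hi
  mid=-1.96963 |R|=0.96963 →hi
  mid=-2.00960 |R|=1.00960 →lo
  mid=-1.98962 |R|=0.98962 →hi
  ...
  [-2.00008,-1.99992] ⇒ x*=-2.0000
So |R|<1 on (-2.0000, 0).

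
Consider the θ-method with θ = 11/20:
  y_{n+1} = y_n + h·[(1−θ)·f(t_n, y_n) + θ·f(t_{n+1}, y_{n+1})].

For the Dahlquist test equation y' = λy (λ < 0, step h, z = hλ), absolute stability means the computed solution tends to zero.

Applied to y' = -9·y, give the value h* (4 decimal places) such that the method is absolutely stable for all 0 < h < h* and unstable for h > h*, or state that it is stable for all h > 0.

Set f=λy, z=hλ:
  y_{n+1} = y_n + z·[9/20·y_n + 11/20·y_{n+1}] ⇒ (1 − 11/20z)y_{n+1} = (1 + 9/20z)y_n
  R(z) = (1 + 9/20z)/(1 − 11/20z).

Need |R(x)|<1, x<0.
x=-0.44: |R|=0.6457
x=-2: |R|=0.0476
x=-10: |R|=0.5385
x=-100: |R|=0.7857
θ=11/20≥1/2 ⇒ |1+9/20x|<|1−11/20x| ∀x<0 ⇒ stable on all of ℝ⁻.

unbounded; (−∞, 0). Any h>0 works for λ=-9.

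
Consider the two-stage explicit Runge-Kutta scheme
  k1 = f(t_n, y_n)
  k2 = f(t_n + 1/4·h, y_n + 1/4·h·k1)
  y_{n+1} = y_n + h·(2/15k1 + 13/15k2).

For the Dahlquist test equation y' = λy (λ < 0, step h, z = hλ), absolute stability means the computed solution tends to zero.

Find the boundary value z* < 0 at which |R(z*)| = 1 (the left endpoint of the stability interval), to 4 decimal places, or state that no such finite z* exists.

left endpoint -4.6154.

On y'=λy, z=hλ:
  k1=λy_n ⇒ h·k1=z·y_n;  k2=λ(1+1/4z)y_n ⇒ h·k2=z(1+1/4z)y_n
  y_{n+1}/y_n = 1 + 2/15z + 13/15z(1+1/4z) = 1 + z + 13/60z²
  R(z) = 1 + z + 13/60z².

Need |R(x)|<1, x<0.
x=-1.25: |R|=0.0885
R=1: x+13/60x²=0 ⇒ x=−60/13=-4.6154; min R=1−1/(4·13/60)=-0.1538>−1
Confirm numerically:
  x=-4.350: |R|=0.74988 <1
  x=-3.904: |R|=0.39826 <1
  x=-3.153: |R|=0.00097 <1
  x=-2.514: |R|=0.14462 <1
  x=-5.170: |R|=1.62126 >1
  x=-4.708: |R|=1.09447 >1
Stable set (-4.6154, 0).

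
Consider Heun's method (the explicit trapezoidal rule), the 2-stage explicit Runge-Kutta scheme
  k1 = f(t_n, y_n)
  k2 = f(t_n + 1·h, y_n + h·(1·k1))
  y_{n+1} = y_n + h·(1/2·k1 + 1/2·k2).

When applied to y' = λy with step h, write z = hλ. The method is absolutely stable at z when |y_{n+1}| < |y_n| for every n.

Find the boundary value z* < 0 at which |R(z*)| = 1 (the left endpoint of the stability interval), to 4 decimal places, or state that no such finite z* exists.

left endpoint -2.0000.

On y'=λy, z=hλ:
  order 2, 2-stage ⇒ R(z)=1+z+z^2/2
  (e.g. R(-0.94)=0.50180, |R|=0.50180)

Find x<0 with |R(x)|<1.
x=-0.94: |R|=0.5018
|R(-1.96)|=0.9608 |R(-1.79)|=0.8121 |R(-1.63)|=0.6985
Bisect:
  x_lo=-2.6410 |R|=1.8464  x_hi=-0.3461 |R|=0.7138
  mid=-1.49356 |R|=0.62180 →hi
  mid=-2.06727 |R|=1.06953 →lo
  mid=-1.78041 |R|=0.80452 →hi
  mid=-1.92384 |R|=0.92674 →hi
  mid=-1.99556 |R|=0.99557 →hi
  mid=-2.03141 |R|=1.03191 →lo
  mid=-2.01348 |R|=1.01357 →lo
  mid=-2.00452 |R|=1.00453 →lo
  mid=-2.00004 |R|=1.00004 →lo
  ...
  [-2.00004,-1.99990] ⇒ x*=-2.0000
Interval (-2.0000, 0).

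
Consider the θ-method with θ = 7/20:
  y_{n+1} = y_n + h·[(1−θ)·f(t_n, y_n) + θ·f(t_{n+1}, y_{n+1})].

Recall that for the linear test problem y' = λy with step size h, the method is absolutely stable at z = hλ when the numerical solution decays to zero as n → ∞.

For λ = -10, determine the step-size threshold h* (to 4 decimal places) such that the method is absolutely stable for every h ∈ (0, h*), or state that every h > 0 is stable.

On y'=λy, z=hλ:
  y_{n+1} = y_n + z·[13/20·y_n + 7/20·y_{n+1}] ⇒ (1 − 7/20z)y_{n+1} = (1 + 13/20z)y_n
  ⇒ R(z) = (1 + 13/20z)/(1 − 7/20z).

Solve |R(x)|<1 on ℝ⁻.
x=-1.07: |R|=0.2215
R=−1: 1+13/20x = −1+7/20x ⇒ -3/10x=2 ⇒ x=2/(-3/10)=-6.6667
Confirm numerically:
  x=-4.680: |R|=0.77407 <1
  x=-4.075: |R|=0.67955 <1
  x=-3.321: |R|=0.53583 <1
  x=-7.091: |R|=1.03656 >1
  x=-6.916: |R|=1.02187 >1
  x=-6.907: |R|=1.02110 >1
Stable set (-6.6667, 0).

(-6.6667,0); λ=-10 ⇒ h* = (20/3)/10 = 0.6667.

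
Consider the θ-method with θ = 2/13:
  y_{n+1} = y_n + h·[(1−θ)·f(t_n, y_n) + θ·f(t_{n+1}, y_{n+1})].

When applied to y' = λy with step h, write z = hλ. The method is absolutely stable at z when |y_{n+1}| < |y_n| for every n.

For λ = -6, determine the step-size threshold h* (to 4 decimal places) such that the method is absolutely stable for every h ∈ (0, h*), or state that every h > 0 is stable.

With y'=λy (z=hλ):
  y_{n+1} = y_n + z·[11/13·y_n + 2/13·y_{n+1}] ⇒ (1 − 2/13z)y_{n+1} = (1 + 11/13z)y_n
  so R(z) = (1 + 11/13z)/(1 − 2/13z).

Need |R(x)|<1, x<0.
x=-0.87: |R|=0.2327
R=−1: 1+11/13x = −1+2/13x ⇒ -9/13x=2 ⇒ x=2/(-9/13)=-2.8889
Confirm numerically:
  x=-2.459: |R|=0.78407 <1
  x=-2.225: |R|=0.65759 <1
  x=-1.987: |R|=0.52180 <1
  x=-1.209: |R|=0.01939 <1
  x=-3.266: |R|=1.17377 >1
  x=-3.123: |R|=1.10948 >1
Stable set (-2.8889, 0).

(-2.8889,0); λ=-6 ⇒ h* = (26/9)/6 = 0.4815.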